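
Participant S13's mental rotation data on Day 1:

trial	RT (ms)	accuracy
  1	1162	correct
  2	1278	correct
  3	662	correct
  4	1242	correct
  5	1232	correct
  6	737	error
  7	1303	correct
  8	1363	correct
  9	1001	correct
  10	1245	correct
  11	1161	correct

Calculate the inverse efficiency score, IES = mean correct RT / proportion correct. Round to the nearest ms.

Correct trials (n=10): 1162, 1278, 662, 1242, 1232, 1303, 1363, 1001, 1245, 1161
Mean correct RT = 11649/10 = 1164.9000 ms
Proportion correct = 10/11
IES = 1164.9000 / (10/11) = 1281.390 ms

1281 ms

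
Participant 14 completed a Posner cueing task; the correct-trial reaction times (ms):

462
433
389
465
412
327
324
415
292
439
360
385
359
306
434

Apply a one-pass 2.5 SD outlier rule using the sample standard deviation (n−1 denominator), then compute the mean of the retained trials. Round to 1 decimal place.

386.8 ms

n = 15, ΣRT = 5802, M = 386.800
Σ(x−M)² = 44822.40; s = √(44822.40/14) = 56.583
Cutoffs: 386.800 ± 2.5·56.583 → [245.3, 528.3]
No RTs fall outside the cutoffs; all 15 retained. Mean = 5802/15 = 386.800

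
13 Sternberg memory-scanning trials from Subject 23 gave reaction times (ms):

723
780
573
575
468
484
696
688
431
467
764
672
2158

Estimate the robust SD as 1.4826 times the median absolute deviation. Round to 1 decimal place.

146.8 ms

Sorted: 431, 467, 468, 484, 573, 575, 672, 688, 696, 723, 764, 780, 2158 → median = 672
|x − 672| sorted: 0, 16, 24, 51, 92, 97, 99, 108, 188, 204, 205, 241, 1486 → MAD = 99
Robust SD ≈ 1.4826 × 99 = 146.777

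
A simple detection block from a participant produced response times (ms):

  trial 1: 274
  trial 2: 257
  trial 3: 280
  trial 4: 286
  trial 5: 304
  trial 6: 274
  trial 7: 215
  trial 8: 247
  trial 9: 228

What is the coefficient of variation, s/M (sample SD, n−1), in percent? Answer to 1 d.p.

n = 9, Σ = 2365, M = 262.7778
Σ(x−M)² = 6561.556; s = √(6561.556/8) = 28.6390
CV = 28.6390 / 262.7778 = 0.10899 = 10.899%

10.9%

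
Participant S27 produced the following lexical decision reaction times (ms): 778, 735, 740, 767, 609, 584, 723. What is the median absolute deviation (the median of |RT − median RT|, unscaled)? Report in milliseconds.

Sorted: 584, 609, 723, 735, 740, 767, 778 → median = 735
|x − 735|: 43, 0, 5, 32, 126, 151, 12
Sorted deviations: 0, 5, 12, 32, 43, 126, 151 → MAD = 32

32 ms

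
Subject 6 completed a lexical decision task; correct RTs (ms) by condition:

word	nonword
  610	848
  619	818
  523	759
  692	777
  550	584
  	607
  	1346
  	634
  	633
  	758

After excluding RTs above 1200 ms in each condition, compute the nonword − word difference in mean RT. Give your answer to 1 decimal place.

nonword: exclude 1346
M(word) = 2994/5 = 598.800
M(nonword) = 6418/9 = 713.111
Difference = 713.111 − 598.800 = 114.311 ms

114.3 ms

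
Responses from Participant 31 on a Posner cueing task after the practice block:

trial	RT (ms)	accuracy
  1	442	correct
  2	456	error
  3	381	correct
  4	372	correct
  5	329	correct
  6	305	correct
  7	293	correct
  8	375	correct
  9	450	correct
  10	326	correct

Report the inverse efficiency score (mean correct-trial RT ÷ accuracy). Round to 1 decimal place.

404.1 ms

Correct trials (n=9): 442, 381, 372, 329, 305, 293, 375, 450, 326
Mean correct RT = 3273/9 = 363.6667 ms
Proportion correct = 9/10
IES = 363.6667 / (9/10) = 404.074 ms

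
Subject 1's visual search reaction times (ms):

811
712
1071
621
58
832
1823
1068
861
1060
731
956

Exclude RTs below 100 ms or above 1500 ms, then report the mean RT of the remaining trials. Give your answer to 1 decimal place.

872.3 ms

Excluded: 58, 1823
Retained (n=10): Σ = 8723
Mean = 8723/10 = 872.3000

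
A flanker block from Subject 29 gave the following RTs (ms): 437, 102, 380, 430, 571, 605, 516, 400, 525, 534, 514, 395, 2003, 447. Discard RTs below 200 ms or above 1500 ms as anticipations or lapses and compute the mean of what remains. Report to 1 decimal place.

479.5 ms

Excluded: 102, 2003
Retained (n=12): Σ = 5754
Mean = 5754/12 = 479.5000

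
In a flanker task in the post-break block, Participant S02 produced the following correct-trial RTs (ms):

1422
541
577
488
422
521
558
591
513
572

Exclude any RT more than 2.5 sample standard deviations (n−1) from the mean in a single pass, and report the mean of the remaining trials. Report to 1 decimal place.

n = 10, ΣRT = 6205, M = 620.500
Σ(x−M)² = 736158.50; s = √(736158.50/9) = 285.999
Cutoffs: 620.500 ± 2.5·285.999 → [-94.5, 1335.5]
Outside: 1422 → excluded.
Retained (n=9): Σ = 4783, mean = 4783/9 = 531.444

531.4 ms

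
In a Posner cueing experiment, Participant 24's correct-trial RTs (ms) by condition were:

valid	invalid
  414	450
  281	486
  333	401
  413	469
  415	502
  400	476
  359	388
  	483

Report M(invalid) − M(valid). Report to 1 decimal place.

83.3 ms

M(valid) = 2615/7 = 373.571
M(invalid) = 3655/8 = 456.875
Difference = 456.875 − 373.571 = 83.304 ms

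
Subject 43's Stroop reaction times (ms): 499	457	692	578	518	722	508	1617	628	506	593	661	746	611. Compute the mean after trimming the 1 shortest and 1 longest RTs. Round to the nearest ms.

605 ms

Sorted: 457, 499, 506, 508, 518, 578, 593, 611, 628, 661, 692, 722, 746, 1617
Drop lowest 1 (457) and highest 1 (1617)
Remaining (n=12): Σ = 7262, mean = 7262/12 = 605.167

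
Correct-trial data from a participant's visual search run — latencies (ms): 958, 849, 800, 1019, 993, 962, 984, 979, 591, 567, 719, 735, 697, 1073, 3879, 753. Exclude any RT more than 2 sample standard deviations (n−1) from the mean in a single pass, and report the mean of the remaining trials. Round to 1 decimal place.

845.3 ms

n = 16, ΣRT = 16558, M = 1034.875
Σ(x−M)² = 8998399.75; s = √(8998399.75/15) = 774.528
Cutoffs: 1034.875 ± 2·774.528 → [-514.2, 2583.9]
Outside: 3879 → excluded.
Retained (n=15): Σ = 12679, mean = 12679/15 = 845.267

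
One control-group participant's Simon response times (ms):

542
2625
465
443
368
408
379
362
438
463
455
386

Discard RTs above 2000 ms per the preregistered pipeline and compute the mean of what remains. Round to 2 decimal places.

Excluded: 2625
Retained (n=11): Σ = 4709
Mean = 4709/11 = 428.0909

428.09 ms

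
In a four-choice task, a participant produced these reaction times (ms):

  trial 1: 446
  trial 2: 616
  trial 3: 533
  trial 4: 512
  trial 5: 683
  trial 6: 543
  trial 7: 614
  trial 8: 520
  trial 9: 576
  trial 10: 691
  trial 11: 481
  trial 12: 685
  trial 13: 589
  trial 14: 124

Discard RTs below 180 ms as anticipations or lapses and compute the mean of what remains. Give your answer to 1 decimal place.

576.1 ms

Excluded: 124
Retained (n=13): Σ = 7489
Mean = 7489/13 = 576.0769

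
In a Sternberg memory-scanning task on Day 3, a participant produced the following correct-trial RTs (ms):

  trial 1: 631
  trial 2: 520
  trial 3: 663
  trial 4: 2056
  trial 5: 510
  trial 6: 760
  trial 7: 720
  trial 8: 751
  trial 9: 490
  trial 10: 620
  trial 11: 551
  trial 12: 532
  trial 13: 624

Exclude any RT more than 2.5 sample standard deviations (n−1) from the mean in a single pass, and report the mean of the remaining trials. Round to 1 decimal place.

n = 13, ΣRT = 9428, M = 725.231
Σ(x−M)² = 2018392.31; s = √(2018392.31/12) = 410.121
Cutoffs: 725.231 ± 2.5·410.121 → [-300.1, 1750.5]
Outside: 2056 → excluded.
Retained (n=12): Σ = 7372, mean = 7372/12 = 614.333

614.3 ms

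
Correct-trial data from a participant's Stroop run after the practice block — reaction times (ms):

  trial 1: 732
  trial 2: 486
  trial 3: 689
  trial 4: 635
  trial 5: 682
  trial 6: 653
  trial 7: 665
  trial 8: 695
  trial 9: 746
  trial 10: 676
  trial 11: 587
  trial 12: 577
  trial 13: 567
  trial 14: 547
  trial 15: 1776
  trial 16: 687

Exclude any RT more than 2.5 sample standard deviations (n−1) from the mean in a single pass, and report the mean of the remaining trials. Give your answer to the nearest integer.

n = 16, ΣRT = 11400, M = 712.500
Σ(x−M)² = 1282082.00; s = √(1282082.00/15) = 292.356
Cutoffs: 712.500 ± 2.5·292.356 → [-18.4, 1443.4]
Outside: 1776 → excluded.
Retained (n=15): Σ = 9624, mean = 9624/15 = 641.600

642 ms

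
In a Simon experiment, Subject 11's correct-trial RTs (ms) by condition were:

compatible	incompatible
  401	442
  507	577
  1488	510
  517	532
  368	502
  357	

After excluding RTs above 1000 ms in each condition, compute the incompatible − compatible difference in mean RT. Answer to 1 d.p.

82.6 ms

compatible: exclude 1488
M(compatible) = 2150/5 = 430.000
M(incompatible) = 2563/5 = 512.600
Difference = 512.600 − 430.000 = 82.600 ms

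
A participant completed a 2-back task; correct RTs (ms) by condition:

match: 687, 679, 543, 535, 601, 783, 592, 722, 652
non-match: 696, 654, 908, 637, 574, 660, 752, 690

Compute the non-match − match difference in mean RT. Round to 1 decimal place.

52.6 ms

M(match) = 5794/9 = 643.778
M(non-match) = 5571/8 = 696.375
Difference = 696.375 − 643.778 = 52.597 ms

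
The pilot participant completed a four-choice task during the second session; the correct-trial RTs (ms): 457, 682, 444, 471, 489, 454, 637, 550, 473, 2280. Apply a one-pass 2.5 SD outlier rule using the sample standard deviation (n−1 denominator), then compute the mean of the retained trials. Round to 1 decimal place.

n = 10, ΣRT = 6937, M = 693.700
Σ(x−M)² = 2856388.10; s = √(2856388.10/9) = 563.362
Cutoffs: 693.700 ± 2.5·563.362 → [-714.7, 2102.1]
Outside: 2280 → excluded.
Retained (n=9): Σ = 4657, mean = 4657/9 = 517.444

517.4 ms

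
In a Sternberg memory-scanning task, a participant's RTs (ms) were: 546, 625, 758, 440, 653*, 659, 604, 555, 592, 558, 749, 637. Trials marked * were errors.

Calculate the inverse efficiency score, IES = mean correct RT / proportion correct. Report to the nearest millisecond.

667 ms

Correct trials (n=11): 546, 625, 758, 440, 659, 604, 555, 592, 558, 749, 637
Mean correct RT = 6723/11 = 611.1818 ms
Proportion correct = 11/12
IES = 611.1818 / (11/12) = 666.744 ms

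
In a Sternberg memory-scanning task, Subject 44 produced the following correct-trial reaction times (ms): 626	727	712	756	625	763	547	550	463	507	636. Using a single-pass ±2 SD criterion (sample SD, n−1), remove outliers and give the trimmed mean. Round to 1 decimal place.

n = 11, ΣRT = 6912, M = 628.364
Σ(x−M)² = 106052.55; s = √(106052.55/10) = 102.982
Cutoffs: 628.364 ± 2·102.982 → [422.4, 834.3]
No RTs fall outside the cutoffs; all 11 retained. Mean = 6912/11 = 628.364

628.4 ms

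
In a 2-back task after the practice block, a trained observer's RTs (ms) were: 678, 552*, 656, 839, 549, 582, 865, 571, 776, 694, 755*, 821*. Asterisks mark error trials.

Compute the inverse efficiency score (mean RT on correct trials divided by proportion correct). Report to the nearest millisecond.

920 ms

Correct trials (n=9): 678, 656, 839, 549, 582, 865, 571, 776, 694
Mean correct RT = 6210/9 = 690.0000 ms
Proportion correct = 9/12
IES = 690.0000 / (9/12) = 920.000 ms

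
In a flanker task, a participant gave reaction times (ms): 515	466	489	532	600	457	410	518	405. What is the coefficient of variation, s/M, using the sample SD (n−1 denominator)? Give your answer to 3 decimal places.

n = 9, Σ = 4392, M = 488.0000
Σ(x−M)² = 30528.000; s = √(30528.000/8) = 61.7738
CV = 61.7738 / 488.0000 = 0.12659

0.127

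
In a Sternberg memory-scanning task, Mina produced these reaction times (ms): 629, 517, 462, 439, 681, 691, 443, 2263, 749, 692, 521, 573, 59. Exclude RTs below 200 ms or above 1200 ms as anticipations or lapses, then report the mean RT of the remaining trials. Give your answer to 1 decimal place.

581.5 ms

Excluded: 59, 2263
Retained (n=11): Σ = 6397
Mean = 6397/11 = 581.5455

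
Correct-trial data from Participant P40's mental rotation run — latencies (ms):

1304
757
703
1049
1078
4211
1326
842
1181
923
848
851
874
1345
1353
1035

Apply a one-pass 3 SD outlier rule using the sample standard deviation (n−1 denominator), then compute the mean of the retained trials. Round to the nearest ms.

1031 ms

n = 16, ΣRT = 19680, M = 1230.000
Σ(x−M)² = 10188250.00; s = √(10188250.00/15) = 824.146
Cutoffs: 1230.000 ± 3·824.146 → [-1242.4, 3702.4]
Outside: 4211 → excluded.
Retained (n=15): Σ = 15469, mean = 15469/15 = 1031.267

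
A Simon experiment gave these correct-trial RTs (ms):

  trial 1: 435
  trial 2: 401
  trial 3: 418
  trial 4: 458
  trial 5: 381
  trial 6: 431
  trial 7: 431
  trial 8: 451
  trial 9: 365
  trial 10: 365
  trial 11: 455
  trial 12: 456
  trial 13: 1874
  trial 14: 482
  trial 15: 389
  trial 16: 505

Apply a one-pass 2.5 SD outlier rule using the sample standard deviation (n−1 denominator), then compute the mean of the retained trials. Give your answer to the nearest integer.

428 ms

n = 16, ΣRT = 8297, M = 518.562
Σ(x−M)² = 1984041.94; s = √(1984041.94/15) = 363.689
Cutoffs: 518.562 ± 2.5·363.689 → [-390.7, 1427.8]
Outside: 1874 → excluded.
Retained (n=15): Σ = 6423, mean = 6423/15 = 428.200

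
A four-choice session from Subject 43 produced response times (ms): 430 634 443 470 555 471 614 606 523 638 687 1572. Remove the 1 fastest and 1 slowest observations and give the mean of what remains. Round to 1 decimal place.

Sorted: 430, 443, 470, 471, 523, 555, 606, 614, 634, 638, 687, 1572
Drop lowest 1 (430) and highest 1 (1572)
Remaining (n=10): Σ = 5641, mean = 5641/10 = 564.100

564.1 ms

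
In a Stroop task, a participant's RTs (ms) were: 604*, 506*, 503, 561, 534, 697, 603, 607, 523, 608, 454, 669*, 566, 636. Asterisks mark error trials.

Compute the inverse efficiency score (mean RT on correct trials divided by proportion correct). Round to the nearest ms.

Correct trials (n=11): 503, 561, 534, 697, 603, 607, 523, 608, 454, 566, 636
Mean correct RT = 6292/11 = 572.0000 ms
Proportion correct = 11/14
IES = 572.0000 / (11/14) = 728.000 ms

728 ms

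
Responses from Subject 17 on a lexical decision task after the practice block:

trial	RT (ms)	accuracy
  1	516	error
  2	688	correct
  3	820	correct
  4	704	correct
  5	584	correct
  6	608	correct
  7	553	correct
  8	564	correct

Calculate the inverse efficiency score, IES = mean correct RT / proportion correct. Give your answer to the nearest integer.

Correct trials (n=7): 688, 820, 704, 584, 608, 553, 564
Mean correct RT = 4521/7 = 645.8571 ms
Proportion correct = 7/8
IES = 645.8571 / (7/8) = 738.122 ms

738 ms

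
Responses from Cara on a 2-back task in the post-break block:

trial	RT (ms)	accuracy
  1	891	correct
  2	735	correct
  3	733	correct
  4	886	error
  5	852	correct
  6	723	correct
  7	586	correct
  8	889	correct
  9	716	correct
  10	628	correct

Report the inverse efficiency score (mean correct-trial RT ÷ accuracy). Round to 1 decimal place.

833.7 ms

Correct trials (n=9): 891, 735, 733, 852, 723, 586, 889, 716, 628
Mean correct RT = 6753/9 = 750.3333 ms
Proportion correct = 9/10
IES = 750.3333 / (9/10) = 833.704 ms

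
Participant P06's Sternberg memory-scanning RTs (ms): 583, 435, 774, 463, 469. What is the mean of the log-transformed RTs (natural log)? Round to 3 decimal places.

6.277

ln(RT): 6.3682, 6.0753, 6.6516, 6.1377, 6.1506
Σ ln(RT) = 31.3834
Mean = 31.3834/5 = 6.27669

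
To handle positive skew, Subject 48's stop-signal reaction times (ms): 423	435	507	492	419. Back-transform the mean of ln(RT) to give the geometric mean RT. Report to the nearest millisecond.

ln(RT): 6.0474, 6.0753, 6.2285, 6.1985, 6.0379
Mean ln(RT) = 30.5876/5 = 6.11752
Geometric mean = exp(6.11752) = 453.74 ms

454 ms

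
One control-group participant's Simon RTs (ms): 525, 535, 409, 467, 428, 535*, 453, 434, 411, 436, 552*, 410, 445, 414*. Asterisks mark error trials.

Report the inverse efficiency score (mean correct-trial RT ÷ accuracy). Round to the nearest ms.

Correct trials (n=11): 525, 535, 409, 467, 428, 453, 434, 411, 436, 410, 445
Mean correct RT = 4953/11 = 450.2727 ms
Proportion correct = 11/14
IES = 450.2727 / (11/14) = 573.074 ms

573 ms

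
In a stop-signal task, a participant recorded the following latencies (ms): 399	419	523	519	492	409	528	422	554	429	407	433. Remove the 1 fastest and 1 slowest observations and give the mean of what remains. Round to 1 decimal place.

458.1 ms

Sorted: 399, 407, 409, 419, 422, 429, 433, 492, 519, 523, 528, 554
Drop lowest 1 (399) and highest 1 (554)
Remaining (n=10): Σ = 4581, mean = 4581/10 = 458.100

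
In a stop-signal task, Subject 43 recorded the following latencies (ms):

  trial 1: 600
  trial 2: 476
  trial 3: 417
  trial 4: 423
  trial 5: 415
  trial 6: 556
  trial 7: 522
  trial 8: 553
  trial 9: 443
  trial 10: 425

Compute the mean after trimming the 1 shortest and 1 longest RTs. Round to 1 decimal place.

Sorted: 415, 417, 423, 425, 443, 476, 522, 553, 556, 600
Drop lowest 1 (415) and highest 1 (600)
Remaining (n=8): Σ = 3815, mean = 3815/8 = 476.875

476.9 ms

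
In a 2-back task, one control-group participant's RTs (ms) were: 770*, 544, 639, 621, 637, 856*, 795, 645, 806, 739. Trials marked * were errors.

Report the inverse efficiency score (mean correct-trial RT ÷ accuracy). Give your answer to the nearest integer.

848 ms

Correct trials (n=8): 544, 639, 621, 637, 795, 645, 806, 739
Mean correct RT = 5426/8 = 678.2500 ms
Proportion correct = 8/10
IES = 678.2500 / (8/10) = 847.812 ms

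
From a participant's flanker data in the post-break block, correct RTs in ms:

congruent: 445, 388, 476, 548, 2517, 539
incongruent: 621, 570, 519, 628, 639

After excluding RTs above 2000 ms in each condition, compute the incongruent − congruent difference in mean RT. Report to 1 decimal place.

congruent: exclude 2517
M(congruent) = 2396/5 = 479.200
M(incongruent) = 2977/5 = 595.400
Difference = 595.400 − 479.200 = 116.200 ms

116.2 ms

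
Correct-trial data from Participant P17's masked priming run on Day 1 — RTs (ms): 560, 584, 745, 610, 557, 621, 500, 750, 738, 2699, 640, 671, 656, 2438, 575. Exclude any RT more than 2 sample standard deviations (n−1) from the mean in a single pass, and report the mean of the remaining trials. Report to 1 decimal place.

n = 15, ΣRT = 13344, M = 889.600
Σ(x−M)² = 6613239.60; s = √(6613239.60/14) = 687.295
Cutoffs: 889.600 ± 2·687.295 → [-485.0, 2264.2]
Outside: 2438, 2699 → excluded.
Retained (n=13): Σ = 8207, mean = 8207/13 = 631.308

631.3 ms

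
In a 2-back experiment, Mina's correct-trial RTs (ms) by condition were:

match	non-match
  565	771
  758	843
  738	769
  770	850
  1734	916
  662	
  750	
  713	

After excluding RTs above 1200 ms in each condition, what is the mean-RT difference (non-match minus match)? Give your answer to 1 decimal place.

121.8 ms

match: exclude 1734
M(match) = 4956/7 = 708.000
M(non-match) = 4149/5 = 829.800
Difference = 829.800 − 708.000 = 121.800 ms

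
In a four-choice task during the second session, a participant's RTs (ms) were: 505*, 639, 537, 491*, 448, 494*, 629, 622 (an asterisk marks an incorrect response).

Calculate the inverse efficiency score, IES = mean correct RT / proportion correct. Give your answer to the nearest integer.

Correct trials (n=5): 639, 537, 448, 629, 622
Mean correct RT = 2875/5 = 575.0000 ms
Proportion correct = 5/8
IES = 575.0000 / (5/8) = 920.000 ms

920 ms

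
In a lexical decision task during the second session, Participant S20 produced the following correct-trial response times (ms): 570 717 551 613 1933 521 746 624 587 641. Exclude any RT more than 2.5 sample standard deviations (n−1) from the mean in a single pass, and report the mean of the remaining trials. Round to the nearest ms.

n = 10, ΣRT = 7503, M = 750.300
Σ(x−M)² = 1598130.10; s = √(1598130.10/9) = 421.391
Cutoffs: 750.300 ± 2.5·421.391 → [-303.2, 1803.8]
Outside: 1933 → excluded.
Retained (n=9): Σ = 5570, mean = 5570/9 = 618.889

619 ms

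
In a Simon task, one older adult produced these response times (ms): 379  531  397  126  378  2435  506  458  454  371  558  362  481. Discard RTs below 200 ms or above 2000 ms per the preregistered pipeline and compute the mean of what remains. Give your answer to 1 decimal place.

443.2 ms

Excluded: 126, 2435
Retained (n=11): Σ = 4875
Mean = 4875/11 = 443.1818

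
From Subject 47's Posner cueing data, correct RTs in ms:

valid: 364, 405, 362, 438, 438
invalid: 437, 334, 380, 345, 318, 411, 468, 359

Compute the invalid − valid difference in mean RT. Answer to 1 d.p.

-19.9 ms

M(valid) = 2007/5 = 401.400
M(invalid) = 3052/8 = 381.500
Difference = 381.500 − 401.400 = -19.900 ms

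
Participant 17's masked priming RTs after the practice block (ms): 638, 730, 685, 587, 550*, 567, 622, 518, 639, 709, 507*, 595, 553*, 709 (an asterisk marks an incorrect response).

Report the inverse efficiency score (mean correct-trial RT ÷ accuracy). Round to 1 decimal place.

Correct trials (n=11): 638, 730, 685, 587, 567, 622, 518, 639, 709, 595, 709
Mean correct RT = 6999/11 = 636.2727 ms
Proportion correct = 11/14
IES = 636.2727 / (11/14) = 809.802 ms

809.8 ms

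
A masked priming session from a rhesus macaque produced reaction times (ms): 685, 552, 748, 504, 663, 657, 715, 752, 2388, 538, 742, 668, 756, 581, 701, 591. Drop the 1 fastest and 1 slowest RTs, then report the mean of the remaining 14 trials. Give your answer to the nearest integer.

668 ms

Sorted: 504, 538, 552, 581, 591, 657, 663, 668, 685, 701, 715, 742, 748, 752, 756, 2388
Drop lowest 1 (504) and highest 1 (2388)
Remaining (n=14): Σ = 9349, mean = 9349/14 = 667.786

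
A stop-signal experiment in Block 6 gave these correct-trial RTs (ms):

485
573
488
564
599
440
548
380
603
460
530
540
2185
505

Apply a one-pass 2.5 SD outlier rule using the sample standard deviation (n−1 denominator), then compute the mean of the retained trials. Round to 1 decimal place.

n = 14, ΣRT = 8900, M = 635.714
Σ(x−M)² = 2636000.86; s = √(2636000.86/13) = 450.299
Cutoffs: 635.714 ± 2.5·450.299 → [-490.0, 1761.5]
Outside: 2185 → excluded.
Retained (n=13): Σ = 6715, mean = 6715/13 = 516.538

516.5 ms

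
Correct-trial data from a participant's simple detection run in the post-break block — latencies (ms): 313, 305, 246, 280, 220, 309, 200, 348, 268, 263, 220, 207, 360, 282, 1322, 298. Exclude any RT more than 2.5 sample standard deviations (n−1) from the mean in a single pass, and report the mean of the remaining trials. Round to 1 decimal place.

274.6 ms

n = 16, ΣRT = 5441, M = 340.062
Σ(x−M)² = 1062468.94; s = √(1062468.94/15) = 266.141
Cutoffs: 340.062 ± 2.5·266.141 → [-325.3, 1005.4]
Outside: 1322 → excluded.
Retained (n=15): Σ = 4119, mean = 4119/15 = 274.600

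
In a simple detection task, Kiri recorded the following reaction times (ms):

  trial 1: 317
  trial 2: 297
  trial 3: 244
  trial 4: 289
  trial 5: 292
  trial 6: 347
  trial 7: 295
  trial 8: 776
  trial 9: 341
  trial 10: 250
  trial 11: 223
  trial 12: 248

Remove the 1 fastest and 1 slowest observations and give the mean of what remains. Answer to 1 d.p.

Sorted: 223, 244, 248, 250, 289, 292, 295, 297, 317, 341, 347, 776
Drop lowest 1 (223) and highest 1 (776)
Remaining (n=10): Σ = 2920, mean = 2920/10 = 292.000

292.0 ms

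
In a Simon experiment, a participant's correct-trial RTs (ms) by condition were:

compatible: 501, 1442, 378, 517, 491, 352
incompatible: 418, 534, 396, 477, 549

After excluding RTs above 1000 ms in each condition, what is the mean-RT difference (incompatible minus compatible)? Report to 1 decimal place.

27.0 ms

compatible: exclude 1442
M(compatible) = 2239/5 = 447.800
M(incompatible) = 2374/5 = 474.800
Difference = 474.800 − 447.800 = 27.000 ms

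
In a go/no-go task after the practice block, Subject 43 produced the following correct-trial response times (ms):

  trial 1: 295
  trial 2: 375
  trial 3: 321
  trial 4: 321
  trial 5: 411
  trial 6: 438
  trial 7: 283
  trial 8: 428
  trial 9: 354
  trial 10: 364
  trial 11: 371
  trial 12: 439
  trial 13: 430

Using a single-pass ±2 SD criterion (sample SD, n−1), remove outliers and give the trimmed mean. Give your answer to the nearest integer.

372 ms

n = 13, ΣRT = 4830, M = 371.538
Σ(x−M)² = 36313.23; s = √(36313.23/12) = 55.010
Cutoffs: 371.538 ± 2·55.010 → [261.5, 481.6]
No RTs fall outside the cutoffs; all 13 retained. Mean = 4830/13 = 371.538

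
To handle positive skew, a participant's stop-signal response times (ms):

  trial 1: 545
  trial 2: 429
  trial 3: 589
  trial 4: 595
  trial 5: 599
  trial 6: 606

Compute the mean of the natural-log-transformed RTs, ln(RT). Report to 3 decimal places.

6.322

ln(RT): 6.3008, 6.0615, 6.3784, 6.3886, 6.3953, 6.4069
Σ ln(RT) = 37.9314
Mean = 37.9314/6 = 6.32190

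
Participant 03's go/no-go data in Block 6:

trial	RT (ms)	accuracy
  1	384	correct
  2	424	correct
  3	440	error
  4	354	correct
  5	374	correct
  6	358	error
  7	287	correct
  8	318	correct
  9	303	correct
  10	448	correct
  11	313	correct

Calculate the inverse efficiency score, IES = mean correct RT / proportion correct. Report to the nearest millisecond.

Correct trials (n=9): 384, 424, 354, 374, 287, 318, 303, 448, 313
Mean correct RT = 3205/9 = 356.1111 ms
Proportion correct = 9/11
IES = 356.1111 / (9/11) = 435.247 ms

435 ms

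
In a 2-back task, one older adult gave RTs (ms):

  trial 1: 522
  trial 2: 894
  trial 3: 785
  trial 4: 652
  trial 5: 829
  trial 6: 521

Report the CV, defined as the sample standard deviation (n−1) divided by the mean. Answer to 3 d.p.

n = 6, Σ = 4203, M = 700.5000
Σ(x−M)² = 127529.500; s = √(127529.500/5) = 159.7057
CV = 159.7057 / 700.5000 = 0.22799

0.228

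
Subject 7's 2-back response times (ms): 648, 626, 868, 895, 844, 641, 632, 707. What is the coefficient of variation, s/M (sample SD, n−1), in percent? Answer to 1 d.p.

15.9%

n = 8, Σ = 5861, M = 732.6250
Σ(x−M)² = 94803.875; s = √(94803.875/7) = 116.3762
CV = 116.3762 / 732.6250 = 0.15885 = 15.885%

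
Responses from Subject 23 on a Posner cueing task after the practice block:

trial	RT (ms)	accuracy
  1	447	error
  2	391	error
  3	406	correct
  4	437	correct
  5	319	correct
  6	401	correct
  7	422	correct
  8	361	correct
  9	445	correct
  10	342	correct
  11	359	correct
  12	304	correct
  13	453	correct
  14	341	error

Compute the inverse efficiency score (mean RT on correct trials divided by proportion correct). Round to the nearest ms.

Correct trials (n=11): 406, 437, 319, 401, 422, 361, 445, 342, 359, 304, 453
Mean correct RT = 4249/11 = 386.2727 ms
Proportion correct = 11/14
IES = 386.2727 / (11/14) = 491.620 ms

492 ms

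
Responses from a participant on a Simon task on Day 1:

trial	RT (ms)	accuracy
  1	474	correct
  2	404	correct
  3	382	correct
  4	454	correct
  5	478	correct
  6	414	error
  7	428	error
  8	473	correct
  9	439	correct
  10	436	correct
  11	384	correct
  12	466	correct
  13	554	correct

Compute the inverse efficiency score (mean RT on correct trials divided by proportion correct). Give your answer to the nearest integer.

Correct trials (n=11): 474, 404, 382, 454, 478, 473, 439, 436, 384, 466, 554
Mean correct RT = 4944/11 = 449.4545 ms
Proportion correct = 11/13
IES = 449.4545 / (11/13) = 531.174 ms

531 ms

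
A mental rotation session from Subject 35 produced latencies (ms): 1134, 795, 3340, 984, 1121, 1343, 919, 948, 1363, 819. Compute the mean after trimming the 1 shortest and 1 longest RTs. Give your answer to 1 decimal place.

Sorted: 795, 819, 919, 948, 984, 1121, 1134, 1343, 1363, 3340
Drop lowest 1 (795) and highest 1 (3340)
Remaining (n=8): Σ = 8631, mean = 8631/8 = 1078.875

1078.9 ms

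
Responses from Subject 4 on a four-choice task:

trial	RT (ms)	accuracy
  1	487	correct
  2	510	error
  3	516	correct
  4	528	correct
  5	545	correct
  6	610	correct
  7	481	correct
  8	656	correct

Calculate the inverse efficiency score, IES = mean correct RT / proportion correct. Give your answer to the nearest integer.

624 ms

Correct trials (n=7): 487, 516, 528, 545, 610, 481, 656
Mean correct RT = 3823/7 = 546.1429 ms
Proportion correct = 7/8
IES = 546.1429 / (7/8) = 624.163 ms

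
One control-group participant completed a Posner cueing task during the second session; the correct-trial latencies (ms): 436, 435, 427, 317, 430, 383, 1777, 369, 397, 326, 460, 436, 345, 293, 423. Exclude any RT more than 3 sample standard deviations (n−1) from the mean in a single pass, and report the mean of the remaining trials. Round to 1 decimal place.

n = 15, ΣRT = 7254, M = 483.600
Σ(x−M)² = 1828967.60; s = √(1828967.60/14) = 361.442
Cutoffs: 483.600 ± 3·361.442 → [-600.7, 1567.9]
Outside: 1777 → excluded.
Retained (n=14): Σ = 5477, mean = 5477/14 = 391.214

391.2 ms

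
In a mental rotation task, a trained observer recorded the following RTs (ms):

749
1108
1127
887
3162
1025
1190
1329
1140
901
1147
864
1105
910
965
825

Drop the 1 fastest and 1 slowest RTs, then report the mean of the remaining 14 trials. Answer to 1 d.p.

1037.4 ms

Sorted: 749, 825, 864, 887, 901, 910, 965, 1025, 1105, 1108, 1127, 1140, 1147, 1190, 1329, 3162
Drop lowest 1 (749) and highest 1 (3162)
Remaining (n=14): Σ = 14523, mean = 14523/14 = 1037.357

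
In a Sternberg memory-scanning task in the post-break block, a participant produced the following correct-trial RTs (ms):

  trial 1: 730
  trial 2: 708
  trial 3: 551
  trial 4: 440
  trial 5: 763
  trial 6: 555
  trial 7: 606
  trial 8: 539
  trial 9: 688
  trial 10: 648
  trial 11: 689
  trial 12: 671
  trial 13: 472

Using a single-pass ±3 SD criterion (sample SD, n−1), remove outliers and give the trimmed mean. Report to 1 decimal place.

n = 13, ΣRT = 8060, M = 620.000
Σ(x−M)² = 123110.00; s = √(123110.00/12) = 101.288
Cutoffs: 620.000 ± 3·101.288 → [316.1, 923.9]
No RTs fall outside the cutoffs; all 13 retained. Mean = 8060/13 = 620.000

620.0 ms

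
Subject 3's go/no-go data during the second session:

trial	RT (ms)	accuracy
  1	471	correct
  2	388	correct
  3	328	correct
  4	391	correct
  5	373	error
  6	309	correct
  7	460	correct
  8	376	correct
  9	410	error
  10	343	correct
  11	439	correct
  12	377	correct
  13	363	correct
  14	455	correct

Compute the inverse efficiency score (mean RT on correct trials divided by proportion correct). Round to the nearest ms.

Correct trials (n=12): 471, 388, 328, 391, 309, 460, 376, 343, 439, 377, 363, 455
Mean correct RT = 4700/12 = 391.6667 ms
Proportion correct = 12/14
IES = 391.6667 / (12/14) = 456.944 ms

457 ms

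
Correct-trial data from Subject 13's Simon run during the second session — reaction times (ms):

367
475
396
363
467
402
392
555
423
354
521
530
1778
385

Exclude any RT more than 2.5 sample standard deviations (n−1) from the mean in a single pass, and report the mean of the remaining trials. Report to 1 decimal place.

433.1 ms

n = 14, ΣRT = 7408, M = 529.143
Σ(x−M)² = 1736485.71; s = √(1736485.71/13) = 365.480
Cutoffs: 529.143 ± 2.5·365.480 → [-384.6, 1442.8]
Outside: 1778 → excluded.
Retained (n=13): Σ = 5630, mean = 5630/13 = 433.077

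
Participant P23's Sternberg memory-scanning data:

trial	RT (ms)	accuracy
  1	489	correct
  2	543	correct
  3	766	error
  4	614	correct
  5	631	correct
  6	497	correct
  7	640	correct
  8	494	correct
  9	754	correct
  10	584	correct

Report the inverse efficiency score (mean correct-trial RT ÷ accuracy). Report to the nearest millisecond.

648 ms

Correct trials (n=9): 489, 543, 614, 631, 497, 640, 494, 754, 584
Mean correct RT = 5246/9 = 582.8889 ms
Proportion correct = 9/10
IES = 582.8889 / (9/10) = 647.654 ms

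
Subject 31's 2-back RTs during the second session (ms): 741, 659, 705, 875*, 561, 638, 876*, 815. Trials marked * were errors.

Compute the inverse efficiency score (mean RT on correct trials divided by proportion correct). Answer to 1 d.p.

Correct trials (n=6): 741, 659, 705, 561, 638, 815
Mean correct RT = 4119/6 = 686.5000 ms
Proportion correct = 6/8
IES = 686.5000 / (6/8) = 915.333 ms

915.3 ms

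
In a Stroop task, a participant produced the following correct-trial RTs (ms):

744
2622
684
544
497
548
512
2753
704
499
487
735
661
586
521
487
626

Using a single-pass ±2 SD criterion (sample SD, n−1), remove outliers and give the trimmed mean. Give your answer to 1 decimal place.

589.0 ms

n = 17, ΣRT = 14210, M = 835.882
Σ(x−M)² = 7905603.76; s = √(7905603.76/16) = 702.923
Cutoffs: 835.882 ± 2·702.923 → [-570.0, 2241.7]
Outside: 2622, 2753 → excluded.
Retained (n=15): Σ = 8835, mean = 8835/15 = 589.000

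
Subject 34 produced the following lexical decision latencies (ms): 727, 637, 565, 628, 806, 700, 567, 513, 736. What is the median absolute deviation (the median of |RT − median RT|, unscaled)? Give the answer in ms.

72 ms

Sorted: 513, 565, 567, 628, 637, 700, 727, 736, 806 → median = 637
|x − 637|: 90, 0, 72, 9, 169, 63, 70, 124, 99
Sorted deviations: 0, 9, 63, 70, 72, 90, 99, 124, 169 → MAD = 72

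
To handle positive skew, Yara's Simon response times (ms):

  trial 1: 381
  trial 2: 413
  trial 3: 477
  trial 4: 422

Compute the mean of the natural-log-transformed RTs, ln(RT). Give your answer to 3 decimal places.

ln(RT): 5.9428, 6.0234, 6.1675, 6.0450
Σ ln(RT) = 24.1788
Mean = 24.1788/4 = 6.04469

6.045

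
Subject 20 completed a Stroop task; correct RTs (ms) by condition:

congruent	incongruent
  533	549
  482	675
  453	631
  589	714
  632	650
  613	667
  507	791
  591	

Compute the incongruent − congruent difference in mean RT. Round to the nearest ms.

M(congruent) = 4400/8 = 550.000
M(incongruent) = 4677/7 = 668.143
Difference = 668.143 − 550.000 = 118.143 ms

118 ms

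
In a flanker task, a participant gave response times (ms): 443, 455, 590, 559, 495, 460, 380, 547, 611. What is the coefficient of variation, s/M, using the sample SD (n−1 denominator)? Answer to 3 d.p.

0.152

n = 9, Σ = 4540, M = 504.4444
Σ(x−M)² = 47232.222; s = √(47232.222/8) = 76.8377
CV = 76.8377 / 504.4444 = 0.15232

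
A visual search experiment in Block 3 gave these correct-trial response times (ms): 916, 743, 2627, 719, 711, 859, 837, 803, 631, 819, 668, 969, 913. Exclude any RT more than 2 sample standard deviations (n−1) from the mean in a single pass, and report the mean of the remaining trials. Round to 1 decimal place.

n = 13, ΣRT = 12215, M = 939.615
Σ(x−M)² = 3208249.08; s = √(3208249.08/12) = 517.063
Cutoffs: 939.615 ± 2·517.063 → [-94.5, 1973.7]
Outside: 2627 → excluded.
Retained (n=12): Σ = 9588, mean = 9588/12 = 799.000

799.0 ms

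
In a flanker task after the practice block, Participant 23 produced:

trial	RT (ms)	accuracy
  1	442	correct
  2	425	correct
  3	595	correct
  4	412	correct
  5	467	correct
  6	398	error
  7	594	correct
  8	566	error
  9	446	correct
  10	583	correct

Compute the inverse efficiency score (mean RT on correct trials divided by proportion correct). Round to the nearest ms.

619 ms

Correct trials (n=8): 442, 425, 595, 412, 467, 594, 446, 583
Mean correct RT = 3964/8 = 495.5000 ms
Proportion correct = 8/10
IES = 495.5000 / (8/10) = 619.375 ms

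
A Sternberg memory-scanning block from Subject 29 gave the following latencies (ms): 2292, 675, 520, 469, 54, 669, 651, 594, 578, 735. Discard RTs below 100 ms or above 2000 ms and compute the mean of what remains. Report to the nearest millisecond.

611 ms

Excluded: 54, 2292
Retained (n=8): Σ = 4891
Mean = 4891/8 = 611.3750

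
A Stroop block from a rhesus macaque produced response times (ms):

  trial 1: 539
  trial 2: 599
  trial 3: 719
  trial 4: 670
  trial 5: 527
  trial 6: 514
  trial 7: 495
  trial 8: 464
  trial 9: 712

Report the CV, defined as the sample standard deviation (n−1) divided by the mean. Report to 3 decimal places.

0.166

n = 9, Σ = 5239, M = 582.1111
Σ(x−M)² = 74692.889; s = √(74692.889/8) = 96.6261
CV = 96.6261 / 582.1111 = 0.16599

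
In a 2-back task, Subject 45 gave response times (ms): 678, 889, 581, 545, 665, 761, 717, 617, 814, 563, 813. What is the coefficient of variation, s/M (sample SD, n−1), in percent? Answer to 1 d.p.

n = 11, Σ = 7643, M = 694.8182
Σ(x−M)² = 130753.636; s = √(130753.636/10) = 114.3476
CV = 114.3476 / 694.8182 = 0.16457 = 16.457%

16.5%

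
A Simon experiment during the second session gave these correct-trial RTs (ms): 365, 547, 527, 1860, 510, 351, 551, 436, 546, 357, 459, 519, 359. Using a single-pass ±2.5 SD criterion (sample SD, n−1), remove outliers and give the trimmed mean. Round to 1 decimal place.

460.6 ms

n = 13, ΣRT = 7387, M = 568.231
Σ(x−M)² = 1883728.31; s = √(1883728.31/12) = 396.204
Cutoffs: 568.231 ± 2.5·396.204 → [-422.3, 1558.7]
Outside: 1860 → excluded.
Retained (n=12): Σ = 5527, mean = 5527/12 = 460.583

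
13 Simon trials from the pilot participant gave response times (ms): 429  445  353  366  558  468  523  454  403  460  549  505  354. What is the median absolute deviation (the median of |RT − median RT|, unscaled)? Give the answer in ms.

Sorted: 353, 354, 366, 403, 429, 445, 454, 460, 468, 505, 523, 549, 558 → median = 454
|x − 454|: 25, 9, 101, 88, 104, 14, 69, 0, 51, 6, 95, 51, 100
Sorted deviations: 0, 6, 9, 14, 25, 51, 51, 69, 88, 95, 100, 101, 104 → MAD = 51

51 ms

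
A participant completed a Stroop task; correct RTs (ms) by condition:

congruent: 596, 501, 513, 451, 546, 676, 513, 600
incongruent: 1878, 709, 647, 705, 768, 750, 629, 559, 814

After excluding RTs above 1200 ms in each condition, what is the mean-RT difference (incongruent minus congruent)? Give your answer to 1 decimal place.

148.1 ms

incongruent: exclude 1878
M(congruent) = 4396/8 = 549.500
M(incongruent) = 5581/8 = 697.625
Difference = 697.625 − 549.500 = 148.125 ms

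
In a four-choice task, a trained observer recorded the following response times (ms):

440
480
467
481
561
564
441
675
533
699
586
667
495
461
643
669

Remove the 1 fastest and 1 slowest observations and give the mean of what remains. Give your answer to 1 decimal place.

Sorted: 440, 441, 461, 467, 480, 481, 495, 533, 561, 564, 586, 643, 667, 669, 675, 699
Drop lowest 1 (440) and highest 1 (699)
Remaining (n=14): Σ = 7723, mean = 7723/14 = 551.643

551.6 ms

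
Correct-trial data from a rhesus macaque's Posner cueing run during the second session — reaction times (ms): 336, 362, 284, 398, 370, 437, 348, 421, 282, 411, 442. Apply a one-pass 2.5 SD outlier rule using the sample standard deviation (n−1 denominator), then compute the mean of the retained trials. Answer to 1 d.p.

n = 11, ΣRT = 4091, M = 371.909
Σ(x−M)² = 31542.91; s = √(31542.91/10) = 56.163
Cutoffs: 371.909 ± 2.5·56.163 → [231.5, 512.3]
No RTs fall outside the cutoffs; all 11 retained. Mean = 4091/11 = 371.909

371.9 ms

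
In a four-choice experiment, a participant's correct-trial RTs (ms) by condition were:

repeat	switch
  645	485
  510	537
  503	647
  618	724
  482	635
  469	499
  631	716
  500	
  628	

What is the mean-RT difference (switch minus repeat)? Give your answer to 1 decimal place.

M(repeat) = 4986/9 = 554.000
M(switch) = 4243/7 = 606.143
Difference = 606.143 − 554.000 = 52.143 ms

52.1 ms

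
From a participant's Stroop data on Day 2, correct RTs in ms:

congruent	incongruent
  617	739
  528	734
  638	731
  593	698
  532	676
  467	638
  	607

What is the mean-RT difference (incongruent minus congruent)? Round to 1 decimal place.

126.5 ms

M(congruent) = 3375/6 = 562.500
M(incongruent) = 4823/7 = 689.000
Difference = 689.000 − 562.500 = 126.500 ms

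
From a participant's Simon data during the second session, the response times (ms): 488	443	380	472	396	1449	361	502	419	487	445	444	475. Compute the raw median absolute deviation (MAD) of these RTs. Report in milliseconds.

Sorted: 361, 380, 396, 419, 443, 444, 445, 472, 475, 487, 488, 502, 1449 → median = 445
|x − 445|: 43, 2, 65, 27, 49, 1004, 84, 57, 26, 42, 0, 1, 30
Sorted deviations: 0, 1, 2, 26, 27, 30, 42, 43, 49, 57, 65, 84, 1004 → MAD = 42

42 ms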